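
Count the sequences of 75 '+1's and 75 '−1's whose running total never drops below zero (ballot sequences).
C_75 = 1221395654430378811828760722007962130791020

These ballot sequences are counted by the Catalan number C_n = (1/(n + 1)) · C(2n, n). For n = 75: C_75 = (1/76) · C(150, 75) = 92826069736708789698985814872605121940117520/76 = 1221395654430378811828760722007962130791020.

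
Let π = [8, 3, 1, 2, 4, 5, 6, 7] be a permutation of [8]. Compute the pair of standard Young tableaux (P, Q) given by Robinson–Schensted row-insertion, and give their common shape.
P = [1, 2, 4, 5, 6, 7] / [3] / [8];  Q = [1, 4, 5, 6, 7, 8] / [2] / [3];  common shape = (6, 1, 1)

Row-insert the values π_1, π_2, … into P one at a time, bumping the leftmost entry strictly greater than the inserted value down to the next row. The recording tableau Q records, in position (i, j), the step at which that cell was added to P.
  Insert 8 (step 1): P = [8];  Q = [1]
  Insert 3 (step 2): P = [3] / [8];  Q = [1] / [2]
  Insert 1 (step 3): P = [1] / [3] / [8];  Q = [1] / [2] / [3]
  Insert 2 (step 4): P = [1, 2] / [3] / [8];  Q = [1, 4] / [2] / [3]
  Insert 4 (step 5): P = [1, 2, 4] / [3] / [8];  Q = [1, 4, 5] / [2] / [3]
  Insert 5 (step 6): P = [1, 2, 4, 5] / [3] / [8];  Q = [1, 4, 5, 6] / [2] / [3]
  Insert 6 (step 7): P = [1, 2, 4, 5, 6] / [3] / [8];  Q = [1, 4, 5, 6, 7] / [2] / [3]
  Insert 7 (step 8): P = [1, 2, 4, 5, 6, 7] / [3] / [8];  Q = [1, 4, 5, 6, 7, 8] / [2] / [3]
Final shape: (6, 1, 1).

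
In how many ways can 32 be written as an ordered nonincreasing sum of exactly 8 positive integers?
p(32, 8 parts) = 919

Partitions of n into exactly k parts are in bijection with partitions of n − k into at most k parts (subtract 1 from each part). So p(32, exactly 8) = p(24, parts ≤ 8). Computing via the recurrence p(m, j) = p(m, j−1) + p(m−j, j) gives 919.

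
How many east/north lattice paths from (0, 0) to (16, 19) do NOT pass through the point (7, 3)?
Number of paths = 3814771950

Total paths from (0, 0) to (16, 19): C(35, 16) = 4059928950. Paths through (7, 3): (paths (0, 0) → (7, 3)) × (paths (7, 3) → (16, 19)) = C(10, 7) · C(25, 9) = 120 · 2042975 = 245157000. Avoidance count = 4059928950 − 245157000 = 3814771950.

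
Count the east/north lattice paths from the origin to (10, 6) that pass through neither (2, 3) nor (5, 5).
Number of paths = 5446

Inclusion–exclusion. Total paths: C(16, 10) = 8008. Through P₁: C(5, 2)·C(11, 8) = 1650. Through P₂: C(10, 5)·C(6, 5) = 1512. Since P₁ is strictly southwest of P₂, a monotone path through both must visit P₁ then P₂; paths through both = C(5, 2)·C(5, 3)·C(6, 5) = 600. Avoid both = 8008 − 1650 − 1512 + 600 = 5446.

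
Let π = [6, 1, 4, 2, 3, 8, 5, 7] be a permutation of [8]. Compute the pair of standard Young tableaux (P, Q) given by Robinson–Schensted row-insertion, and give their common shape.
P = [1, 2, 3, 5, 7] / [4, 8] / [6];  Q = [1, 3, 5, 6, 8] / [2, 7] / [4];  common shape = (5, 2, 1)

Row-insert the values π_1, π_2, … into P one at a time, bumping the leftmost entry strictly greater than the inserted value down to the next row. The recording tableau Q records, in position (i, j), the step at which that cell was added to P.
  Insert 6 (step 1): P = [6];  Q = [1]
  Insert 1 (step 2): P = [1] / [6];  Q = [1] / [2]
  Insert 4 (step 3): P = [1, 4] / [6];  Q = [1, 3] / [2]
  Insert 2 (step 4): P = [1, 2] / [4] / [6];  Q = [1, 3] / [2] / [4]
  Insert 3 (step 5): P = [1, 2, 3] / [4] / [6];  Q = [1, 3, 5] / [2] / [4]
  Insert 8 (step 6): P = [1, 2, 3, 8] / [4] / [6];  Q = [1, 3, 5, 6] / [2] / [4]
  Insert 5 (step 7): P = [1, 2, 3, 5] / [4, 8] / [6];  Q = [1, 3, 5, 6] / [2, 7] / [4]
  Insert 7 (step 8): P = [1, 2, 3, 5, 7] / [4, 8] / [6];  Q = [1, 3, 5, 6, 8] / [2, 7] / [4]
Final shape: (5, 2, 1).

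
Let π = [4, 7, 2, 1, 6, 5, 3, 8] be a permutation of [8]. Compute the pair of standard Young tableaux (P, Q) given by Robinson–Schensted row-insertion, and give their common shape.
P = [1, 3, 8] / [2, 5] / [4, 6] / [7];  Q = [1, 2, 8] / [3, 5] / [4, 6] / [7];  common shape = (3, 2, 2, 1)

Row-insert the values π_1, π_2, … into P one at a time, bumping the leftmost entry strictly greater than the inserted value down to the next row. The recording tableau Q records, in position (i, j), the step at which that cell was added to P.
  Insert 4 (step 1): P = [4];  Q = [1]
  Insert 7 (step 2): P = [4, 7];  Q = [1, 2]
  Insert 2 (step 3): P = [2, 7] / [4];  Q = [1, 2] / [3]
  Insert 1 (step 4): P = [1, 7] / [2] / [4];  Q = [1, 2] / [3] / [4]
  Insert 6 (step 5): P = [1, 6] / [2, 7] / [4];  Q = [1, 2] / [3, 5] / [4]
  Insert 5 (step 6): P = [1, 5] / [2, 6] / [4, 7];  Q = [1, 2] / [3, 5] / [4, 6]
  Insert 3 (step 7): P = [1, 3] / [2, 5] / [4, 6] / [7];  Q = [1, 2] / [3, 5] / [4, 6] / [7]
  Insert 8 (step 8): P = [1, 3, 8] / [2, 5] / [4, 6] / [7];  Q = [1, 2, 8] / [3, 5] / [4, 6] / [7]
Final shape: (3, 2, 2, 1).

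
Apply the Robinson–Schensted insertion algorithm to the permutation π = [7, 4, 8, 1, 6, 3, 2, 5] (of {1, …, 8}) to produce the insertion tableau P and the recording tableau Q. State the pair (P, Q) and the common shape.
P = [1, 2, 5] / [3, 6] / [4, 8] / [7];  Q = [1, 3, 8] / [2, 5] / [4, 6] / [7];  common shape = (3, 2, 2, 1)

Row-insert the values π_1, π_2, … into P one at a time, bumping the leftmost entry strictly greater than the inserted value down to the next row. The recording tableau Q records, in position (i, j), the step at which that cell was added to P.
  Insert 7 (step 1): P = [7];  Q = [1]
  Insert 4 (step 2): P = [4] / [7];  Q = [1] / [2]
  Insert 8 (step 3): P = [4, 8] / [7];  Q = [1, 3] / [2]
  Insert 1 (step 4): P = [1, 8] / [4] / [7];  Q = [1, 3] / [2] / [4]
  Insert 6 (step 5): P = [1, 6] / [4, 8] / [7];  Q = [1, 3] / [2, 5] / [4]
  Insert 3 (step 6): P = [1, 3] / [4, 6] / [7, 8];  Q = [1, 3] / [2, 5] / [4, 6]
  Insert 2 (step 7): P = [1, 2] / [3, 6] / [4, 8] / [7];  Q = [1, 3] / [2, 5] / [4, 6] / [7]
  Insert 5 (step 8): P = [1, 2, 5] / [3, 6] / [4, 8] / [7];  Q = [1, 3, 8] / [2, 5] / [4, 6] / [7]
Final shape: (3, 2, 2, 1).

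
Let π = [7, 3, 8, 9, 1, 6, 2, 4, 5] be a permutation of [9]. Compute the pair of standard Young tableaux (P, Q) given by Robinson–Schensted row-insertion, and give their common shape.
P = [1, 2, 4, 5] / [3, 6, 9] / [7, 8];  Q = [1, 3, 4, 9] / [2, 6, 8] / [5, 7];  common shape = (4, 3, 2)

Row-insert the values π_1, π_2, … into P one at a time, bumping the leftmost entry strictly greater than the inserted value down to the next row. The recording tableau Q records, in position (i, j), the step at which that cell was added to P.
  Insert 7 (step 1): P = [7];  Q = [1]
  Insert 3 (step 2): P = [3] / [7];  Q = [1] / [2]
  Insert 8 (step 3): P = [3, 8] / [7];  Q = [1, 3] / [2]
  Insert 9 (step 4): P = [3, 8, 9] / [7];  Q = [1, 3, 4] / [2]
  Insert 1 (step 5): P = [1, 8, 9] / [3] / [7];  Q = [1, 3, 4] / [2] / [5]
  Insert 6 (step 6): P = [1, 6, 9] / [3, 8] / [7];  Q = [1, 3, 4] / [2, 6] / [5]
  Insert 2 (step 7): P = [1, 2, 9] / [3, 6] / [7, 8];  Q = [1, 3, 4] / [2, 6] / [5, 7]
  Insert 4 (step 8): P = [1, 2, 4] / [3, 6, 9] / [7, 8];  Q = [1, 3, 4] / [2, 6, 8] / [5, 7]
  Insert 5 (step 9): P = [1, 2, 4, 5] / [3, 6, 9] / [7, 8];  Q = [1, 3, 4, 9] / [2, 6, 8] / [5, 7]
Final shape: (4, 3, 2).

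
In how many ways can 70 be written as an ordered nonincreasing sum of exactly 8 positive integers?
p(70, 8 parts) = 97539

Partitions of n into exactly k parts are in bijection with partitions of n − k into at most k parts (subtract 1 from each part). So p(70, exactly 8) = p(62, parts ≤ 8). Computing via the recurrence p(m, j) = p(m, j−1) + p(m−j, j) gives 97539.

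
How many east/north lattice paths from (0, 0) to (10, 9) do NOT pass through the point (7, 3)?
Number of paths = 82298

Total paths from (0, 0) to (10, 9): C(19, 10) = 92378. Paths through (7, 3): (paths (0, 0) → (7, 3)) × (paths (7, 3) → (10, 9)) = C(10, 7) · C(9, 3) = 120 · 84 = 10080. Avoidance count = 92378 − 10080 = 82298.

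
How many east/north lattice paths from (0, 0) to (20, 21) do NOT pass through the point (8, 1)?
Number of paths = 267096801660

Total paths from (0, 0) to (20, 21): C(41, 20) = 269128937220. Paths through (8, 1): (paths (0, 0) → (8, 1)) × (paths (8, 1) → (20, 21)) = C(9, 8) · C(32, 12) = 9 · 225792840 = 2032135560. Avoidance count = 269128937220 − 2032135560 = 267096801660.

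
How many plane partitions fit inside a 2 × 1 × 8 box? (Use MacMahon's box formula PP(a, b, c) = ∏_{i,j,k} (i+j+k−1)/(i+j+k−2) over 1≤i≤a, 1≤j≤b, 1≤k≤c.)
PP(2, 1, 8) = 45

Evaluate the triple product over i = 1..2, j = 1..1, k = 1..8. The factors are (2/1) · (3/2) · (4/3) · (5/4) · (6/5) · (7/6) · (8/7) · (9/8) · … (16 factors total). The numerators and denominators telescope so the product is an integer; carrying out the multiplication exactly gives PP(2, 1, 8) = 45.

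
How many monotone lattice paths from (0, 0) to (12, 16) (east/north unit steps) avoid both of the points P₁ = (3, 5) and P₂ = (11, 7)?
Number of paths = 20722955

Inclusion–exclusion. Total paths: C(28, 12) = 30421755. Through P₁: C(8, 3)·C(20, 9) = 9405760. Through P₂: C(18, 11)·C(10, 1) = 318240. Since P₁ is strictly southwest of P₂, a monotone path through both must visit P₁ then P₂; paths through both = C(8, 3)·C(10, 8)·C(10, 1) = 25200. Avoid both = 30421755 − 9405760 − 318240 + 25200 = 20722955.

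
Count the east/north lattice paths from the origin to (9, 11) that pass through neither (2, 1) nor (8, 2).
Number of paths = 109376

Inclusion–exclusion. Total paths: C(20, 9) = 167960. Through P₁: C(3, 2)·C(17, 7) = 58344. Through P₂: C(10, 8)·C(10, 1) = 450. Since P₁ is strictly southwest of P₂, a monotone path through both must visit P₁ then P₂; paths through both = C(3, 2)·C(7, 6)·C(10, 1) = 210. Avoid both = 167960 − 58344 − 450 + 210 = 109376.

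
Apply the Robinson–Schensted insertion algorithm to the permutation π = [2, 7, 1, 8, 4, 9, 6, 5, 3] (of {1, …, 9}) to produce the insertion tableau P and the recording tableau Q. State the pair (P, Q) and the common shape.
P = [1, 3, 5, 9] / [2, 4, 8] / [6] / [7];  Q = [1, 2, 4, 6] / [3, 5, 7] / [8] / [9];  common shape = (4, 3, 1, 1)

Row-insert the values π_1, π_2, … into P one at a time, bumping the leftmost entry strictly greater than the inserted value down to the next row. The recording tableau Q records, in position (i, j), the step at which that cell was added to P.
  Insert 2 (step 1): P = [2];  Q = [1]
  Insert 7 (step 2): P = [2, 7];  Q = [1, 2]
  Insert 1 (step 3): P = [1, 7] / [2];  Q = [1, 2] / [3]
  Insert 8 (step 4): P = [1, 7, 8] / [2];  Q = [1, 2, 4] / [3]
  Insert 4 (step 5): P = [1, 4, 8] / [2, 7];  Q = [1, 2, 4] / [3, 5]
  Insert 9 (step 6): P = [1, 4, 8, 9] / [2, 7];  Q = [1, 2, 4, 6] / [3, 5]
  Insert 6 (step 7): P = [1, 4, 6, 9] / [2, 7, 8];  Q = [1, 2, 4, 6] / [3, 5, 7]
  Insert 5 (step 8): P = [1, 4, 5, 9] / [2, 6, 8] / [7];  Q = [1, 2, 4, 6] / [3, 5, 7] / [8]
  Insert 3 (step 9): P = [1, 3, 5, 9] / [2, 4, 8] / [6] / [7];  Q = [1, 2, 4, 6] / [3, 5, 7] / [8] / [9]
Final shape: (4, 3, 1, 1).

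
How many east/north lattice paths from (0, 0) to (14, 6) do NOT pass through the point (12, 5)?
Number of paths = 20196

Total paths from (0, 0) to (14, 6): C(20, 14) = 38760. Paths through (12, 5): (paths (0, 0) → (12, 5)) × (paths (12, 5) → (14, 6)) = C(17, 12) · C(3, 2) = 6188 · 3 = 18564. Avoidance count = 38760 − 18564 = 20196.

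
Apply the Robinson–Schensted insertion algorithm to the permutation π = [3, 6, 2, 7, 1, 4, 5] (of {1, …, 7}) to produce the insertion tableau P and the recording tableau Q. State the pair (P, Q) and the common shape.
P = [1, 4, 5] / [2, 6, 7] / [3];  Q = [1, 2, 4] / [3, 6, 7] / [5];  common shape = (3, 3, 1)

Row-insert the values π_1, π_2, … into P one at a time, bumping the leftmost entry strictly greater than the inserted value down to the next row. The recording tableau Q records, in position (i, j), the step at which that cell was added to P.
  Insert 3 (step 1): P = [3];  Q = [1]
  Insert 6 (step 2): P = [3, 6];  Q = [1, 2]
  Insert 2 (step 3): P = [2, 6] / [3];  Q = [1, 2] / [3]
  Insert 7 (step 4): P = [2, 6, 7] / [3];  Q = [1, 2, 4] / [3]
  Insert 1 (step 5): P = [1, 6, 7] / [2] / [3];  Q = [1, 2, 4] / [3] / [5]
  Insert 4 (step 6): P = [1, 4, 7] / [2, 6] / [3];  Q = [1, 2, 4] / [3, 6] / [5]
  Insert 5 (step 7): P = [1, 4, 5] / [2, 6, 7] / [3];  Q = [1, 2, 4] / [3, 6, 7] / [5]
Final shape: (3, 3, 1).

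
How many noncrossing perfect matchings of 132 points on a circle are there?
C_66 = 5632681584560312734993915705849145100

These noncrossing handshakes are counted by the Catalan number C_n = (1/(n + 1)) · C(2n, n). For n = 66: C_66 = (1/67) · C(132, 66) = 377389666165540953244592352291892721700/67 = 5632681584560312734993915705849145100.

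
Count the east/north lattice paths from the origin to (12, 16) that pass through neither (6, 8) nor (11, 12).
Number of paths = 16535246

Inclusion–exclusion. Total paths: C(28, 12) = 30421755. Through P₁: C(14, 6)·C(14, 6) = 9018009. Through P₂: C(23, 11)·C(5, 1) = 6760390. Since P₁ is strictly southwest of P₂, a monotone path through both must visit P₁ then P₂; paths through both = C(14, 6)·C(9, 5)·C(5, 1) = 1891890. Avoid both = 30421755 − 9018009 − 6760390 + 1891890 = 16535246.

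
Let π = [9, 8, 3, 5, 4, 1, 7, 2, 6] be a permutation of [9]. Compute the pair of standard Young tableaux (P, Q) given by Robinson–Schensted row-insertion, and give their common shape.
P = [1, 2, 6] / [3, 4, 7] / [5] / [8] / [9];  Q = [1, 4, 7] / [2, 8, 9] / [3] / [5] / [6];  common shape = (3, 3, 1, 1, 1)

Row-insert the values π_1, π_2, … into P one at a time, bumping the leftmost entry strictly greater than the inserted value down to the next row. The recording tableau Q records, in position (i, j), the step at which that cell was added to P.
  Insert 9 (step 1): P = [9];  Q = [1]
  Insert 8 (step 2): P = [8] / [9];  Q = [1] / [2]
  Insert 3 (step 3): P = [3] / [8] / [9];  Q = [1] / [2] / [3]
  Insert 5 (step 4): P = [3, 5] / [8] / [9];  Q = [1, 4] / [2] / [3]
  Insert 4 (step 5): P = [3, 4] / [5] / [8] / [9];  Q = [1, 4] / [2] / [3] / [5]
  Insert 1 (step 6): P = [1, 4] / [3] / [5] / [8] / [9];  Q = [1, 4] / [2] / [3] / [5] / [6]
  Insert 7 (step 7): P = [1, 4, 7] / [3] / [5] / [8] / [9];  Q = [1, 4, 7] / [2] / [3] / [5] / [6]
  Insert 2 (step 8): P = [1, 2, 7] / [3, 4] / [5] / [8] / [9];  Q = [1, 4, 7] / [2, 8] / [3] / [5] / [6]
  Insert 6 (step 9): P = [1, 2, 6] / [3, 4, 7] / [5] / [8] / [9];  Q = [1, 4, 7] / [2, 8, 9] / [3] / [5] / [6]
Final shape: (3, 3, 1, 1, 1).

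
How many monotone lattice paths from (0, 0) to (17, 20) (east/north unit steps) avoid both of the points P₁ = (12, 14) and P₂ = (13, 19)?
Number of paths = 9996374310

Inclusion–exclusion. Total paths: C(37, 17) = 15905368710. Through P₁: C(26, 12)·C(11, 5) = 4461857400. Through P₂: C(32, 13)·C(5, 4) = 1736868000. Since P₁ is strictly southwest of P₂, a monotone path through both must visit P₁ then P₂; paths through both = C(26, 12)·C(6, 1)·C(5, 4) = 289731000. Avoid both = 15905368710 − 4461857400 − 1736868000 + 289731000 = 9996374310.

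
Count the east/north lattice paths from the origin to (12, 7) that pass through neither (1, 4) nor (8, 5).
Number of paths = 29863

Inclusion–exclusion. Total paths: C(19, 12) = 50388. Through P₁: C(5, 1)·C(14, 11) = 1820. Through P₂: C(13, 8)·C(6, 4) = 19305. Since P₁ is strictly southwest of P₂, a monotone path through both must visit P₁ then P₂; paths through both = C(5, 1)·C(8, 7)·C(6, 4) = 600. Avoid both = 50388 − 1820 − 19305 + 600 = 29863.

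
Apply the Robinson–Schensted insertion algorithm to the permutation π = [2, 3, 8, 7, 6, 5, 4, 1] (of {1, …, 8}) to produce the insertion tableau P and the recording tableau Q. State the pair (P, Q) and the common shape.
P = [1, 3, 4] / [2] / [5] / [6] / [7] / [8];  Q = [1, 2, 3] / [4] / [5] / [6] / [7] / [8];  common shape = (3, 1, 1, 1, 1, 1)

Row-insert the values π_1, π_2, … into P one at a time, bumping the leftmost entry strictly greater than the inserted value down to the next row. The recording tableau Q records, in position (i, j), the step at which that cell was added to P.
  Insert 2 (step 1): P = [2];  Q = [1]
  Insert 3 (step 2): P = [2, 3];  Q = [1, 2]
  Insert 8 (step 3): P = [2, 3, 8];  Q = [1, 2, 3]
  Insert 7 (step 4): P = [2, 3, 7] / [8];  Q = [1, 2, 3] / [4]
  Insert 6 (step 5): P = [2, 3, 6] / [7] / [8];  Q = [1, 2, 3] / [4] / [5]
  Insert 5 (step 6): P = [2, 3, 5] / [6] / [7] / [8];  Q = [1, 2, 3] / [4] / [5] / [6]
  Insert 4 (step 7): P = [2, 3, 4] / [5] / [6] / [7] / [8];  Q = [1, 2, 3] / [4] / [5] / [6] / [7]
  Insert 1 (step 8): P = [1, 3, 4] / [2] / [5] / [6] / [7] / [8];  Q = [1, 2, 3] / [4] / [5] / [6] / [7] / [8]
Final shape: (3, 1, 1, 1, 1, 1).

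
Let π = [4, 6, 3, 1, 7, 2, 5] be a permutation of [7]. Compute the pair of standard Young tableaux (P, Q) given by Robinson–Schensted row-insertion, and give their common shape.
P = [1, 2, 5] / [3, 6, 7] / [4];  Q = [1, 2, 5] / [3, 6, 7] / [4];  common shape = (3, 3, 1)

Row-insert the values π_1, π_2, … into P one at a time, bumping the leftmost entry strictly greater than the inserted value down to the next row. The recording tableau Q records, in position (i, j), the step at which that cell was added to P.
  Insert 4 (step 1): P = [4];  Q = [1]
  Insert 6 (step 2): P = [4, 6];  Q = [1, 2]
  Insert 3 (step 3): P = [3, 6] / [4];  Q = [1, 2] / [3]
  Insert 1 (step 4): P = [1, 6] / [3] / [4];  Q = [1, 2] / [3] / [4]
  Insert 7 (step 5): P = [1, 6, 7] / [3] / [4];  Q = [1, 2, 5] / [3] / [4]
  Insert 2 (step 6): P = [1, 2, 7] / [3, 6] / [4];  Q = [1, 2, 5] / [3, 6] / [4]
  Insert 5 (step 7): P = [1, 2, 5] / [3, 6, 7] / [4];  Q = [1, 2, 5] / [3, 6, 7] / [4]
Final shape: (3, 3, 1).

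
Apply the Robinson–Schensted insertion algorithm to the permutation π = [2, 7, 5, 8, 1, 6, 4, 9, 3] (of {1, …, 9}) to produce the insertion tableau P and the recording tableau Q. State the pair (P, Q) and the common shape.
P = [1, 3, 6, 9] / [2, 4] / [5, 8] / [7];  Q = [1, 2, 4, 8] / [3, 6] / [5, 7] / [9];  common shape = (4, 2, 2, 1)

Row-insert the values π_1, π_2, … into P one at a time, bumping the leftmost entry strictly greater than the inserted value down to the next row. The recording tableau Q records, in position (i, j), the step at which that cell was added to P.
  Insert 2 (step 1): P = [2];  Q = [1]
  Insert 7 (step 2): P = [2, 7];  Q = [1, 2]
  Insert 5 (step 3): P = [2, 5] / [7];  Q = [1, 2] / [3]
  Insert 8 (step 4): P = [2, 5, 8] / [7];  Q = [1, 2, 4] / [3]
  Insert 1 (step 5): P = [1, 5, 8] / [2] / [7];  Q = [1, 2, 4] / [3] / [5]
  Insert 6 (step 6): P = [1, 5, 6] / [2, 8] / [7];  Q = [1, 2, 4] / [3, 6] / [5]
  Insert 4 (step 7): P = [1, 4, 6] / [2, 5] / [7, 8];  Q = [1, 2, 4] / [3, 6] / [5, 7]
  Insert 9 (step 8): P = [1, 4, 6, 9] / [2, 5] / [7, 8];  Q = [1, 2, 4, 8] / [3, 6] / [5, 7]
  Insert 3 (step 9): P = [1, 3, 6, 9] / [2, 4] / [5, 8] / [7];  Q = [1, 2, 4, 8] / [3, 6] / [5, 7] / [9]
Final shape: (4, 2, 2, 1).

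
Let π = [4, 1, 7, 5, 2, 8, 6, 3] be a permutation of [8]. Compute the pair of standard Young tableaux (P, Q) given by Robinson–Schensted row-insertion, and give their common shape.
P = [1, 2, 3] / [4, 5, 6] / [7, 8];  Q = [1, 3, 6] / [2, 4, 7] / [5, 8];  common shape = (3, 3, 2)

Row-insert the values π_1, π_2, … into P one at a time, bumping the leftmost entry strictly greater than the inserted value down to the next row. The recording tableau Q records, in position (i, j), the step at which that cell was added to P.
  Insert 4 (step 1): P = [4];  Q = [1]
  Insert 1 (step 2): P = [1] / [4];  Q = [1] / [2]
  Insert 7 (step 3): P = [1, 7] / [4];  Q = [1, 3] / [2]
  Insert 5 (step 4): P = [1, 5] / [4, 7];  Q = [1, 3] / [2, 4]
  Insert 2 (step 5): P = [1, 2] / [4, 5] / [7];  Q = [1, 3] / [2, 4] / [5]
  Insert 8 (step 6): P = [1, 2, 8] / [4, 5] / [7];  Q = [1, 3, 6] / [2, 4] / [5]
  Insert 6 (step 7): P = [1, 2, 6] / [4, 5, 8] / [7];  Q = [1, 3, 6] / [2, 4, 7] / [5]
  Insert 3 (step 8): P = [1, 2, 3] / [4, 5, 6] / [7, 8];  Q = [1, 3, 6] / [2, 4, 7] / [5, 8]
Final shape: (3, 3, 2).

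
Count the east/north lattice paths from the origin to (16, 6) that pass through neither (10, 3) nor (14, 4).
Number of paths = 40809

Inclusion–exclusion. Total paths: C(22, 16) = 74613. Through P₁: C(13, 10)·C(9, 6) = 24024. Through P₂: C(18, 14)·C(4, 2) = 18360. Since P₁ is strictly southwest of P₂, a monotone path through both must visit P₁ then P₂; paths through both = C(13, 10)·C(5, 4)·C(4, 2) = 8580. Avoid both = 74613 − 24024 − 18360 + 8580 = 40809.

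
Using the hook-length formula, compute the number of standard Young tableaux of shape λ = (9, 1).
# SYT of shape (9, 1) = 9

Hook-length formula: f^λ = n! / Π hook(c), product over all cells c of the Young diagram. For λ = (9, 1), n = 10 boxes. Hook lengths by row (left-to-right, top-to-bottom): [10, 8, 7, 6, 5, 4, 3, 2, 1]; [1]. Product of hooks = 403200. So f^λ = 10! / 403200 = 3628800 / 403200 = 9.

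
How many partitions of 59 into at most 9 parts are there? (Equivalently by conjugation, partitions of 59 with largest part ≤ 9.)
p(59, parts ≤ 9) = 120092

Use the recurrence p(n, m) = p(n, m−1) + p(n−m, m): either the largest part is < m (count p(n, m−1)) or the largest part is exactly m (remove one copy of m, count p(n−m, m)). With p(0, ·) = 1 this gives p(59, parts ≤ 9) = 120092. (By conjugating Young diagrams, this also counts partitions of 59 into at most 9 parts.)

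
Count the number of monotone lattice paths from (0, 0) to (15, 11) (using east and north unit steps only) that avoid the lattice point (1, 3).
Number of paths = 6447080

Total paths from (0, 0) to (15, 11): C(26, 15) = 7726160. Paths through (1, 3): (paths (0, 0) → (1, 3)) × (paths (1, 3) → (15, 11)) = C(4, 1) · C(22, 14) = 4 · 319770 = 1279080. Avoidance count = 7726160 − 1279080 = 6447080.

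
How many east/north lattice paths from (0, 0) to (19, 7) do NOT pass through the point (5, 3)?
Number of paths = 486440

Total paths from (0, 0) to (19, 7): C(26, 19) = 657800. Paths through (5, 3): (paths (0, 0) → (5, 3)) × (paths (5, 3) → (19, 7)) = C(8, 5) · C(18, 14) = 56 · 3060 = 171360. Avoidance count = 657800 − 171360 = 486440.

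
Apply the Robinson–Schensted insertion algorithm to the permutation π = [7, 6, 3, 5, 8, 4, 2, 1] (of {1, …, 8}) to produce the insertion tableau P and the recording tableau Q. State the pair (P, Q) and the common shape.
P = [1, 4, 8] / [2] / [3] / [5] / [6] / [7];  Q = [1, 4, 5] / [2] / [3] / [6] / [7] / [8];  common shape = (3, 1, 1, 1, 1, 1)

Row-insert the values π_1, π_2, … into P one at a time, bumping the leftmost entry strictly greater than the inserted value down to the next row. The recording tableau Q records, in position (i, j), the step at which that cell was added to P.
  Insert 7 (step 1): P = [7];  Q = [1]
  Insert 6 (step 2): P = [6] / [7];  Q = [1] / [2]
  Insert 3 (step 3): P = [3] / [6] / [7];  Q = [1] / [2] / [3]
  Insert 5 (step 4): P = [3, 5] / [6] / [7];  Q = [1, 4] / [2] / [3]
  Insert 8 (step 5): P = [3, 5, 8] / [6] / [7];  Q = [1, 4, 5] / [2] / [3]
  Insert 4 (step 6): P = [3, 4, 8] / [5] / [6] / [7];  Q = [1, 4, 5] / [2] / [3] / [6]
  Insert 2 (step 7): P = [2, 4, 8] / [3] / [5] / [6] / [7];  Q = [1, 4, 5] / [2] / [3] / [6] / [7]
  Insert 1 (step 8): P = [1, 4, 8] / [2] / [3] / [5] / [6] / [7];  Q = [1, 4, 5] / [2] / [3] / [6] / [7] / [8]
Final shape: (3, 1, 1, 1, 1, 1).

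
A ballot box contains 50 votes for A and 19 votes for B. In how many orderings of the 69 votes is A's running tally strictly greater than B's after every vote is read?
Strict-lead orderings = 20780218275537864

Total orderings of the 69 votes with 50 for A: C(69, 50) = 46252743903616536. By the Bertrand ballot formula (Cycle Lemma / reflection principle), the number of orderings in which A is strictly ahead of B throughout is (p − q)/(p + q) · C(p + q, p) = (50 − 19)/(50 + 19) · 46252743903616536 = 20780218275537864.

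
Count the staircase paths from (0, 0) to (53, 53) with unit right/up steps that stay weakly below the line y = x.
C_53 = 116157871455782434250553845880

These NE paths below the diagonal are counted by the Catalan number C_n = (1/(n + 1)) · C(2n, n). For n = 53: C_53 = (1/54) · C(106, 53) = 6272525058612251449529907677520/54 = 116157871455782434250553845880.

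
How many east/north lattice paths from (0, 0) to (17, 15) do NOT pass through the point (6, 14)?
Number of paths = 565257600

Total paths from (0, 0) to (17, 15): C(32, 17) = 565722720. Paths through (6, 14): (paths (0, 0) → (6, 14)) × (paths (6, 14) → (17, 15)) = C(20, 6) · C(12, 11) = 38760 · 12 = 465120. Avoidance count = 565722720 − 465120 = 565257600.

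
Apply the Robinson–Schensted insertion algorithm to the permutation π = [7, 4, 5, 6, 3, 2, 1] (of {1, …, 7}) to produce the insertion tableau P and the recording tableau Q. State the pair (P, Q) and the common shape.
P = [1, 5, 6] / [2] / [3] / [4] / [7];  Q = [1, 3, 4] / [2] / [5] / [6] / [7];  common shape = (3, 1, 1, 1, 1)

Row-insert the values π_1, π_2, … into P one at a time, bumping the leftmost entry strictly greater than the inserted value down to the next row. The recording tableau Q records, in position (i, j), the step at which that cell was added to P.
  Insert 7 (step 1): P = [7];  Q = [1]
  Insert 4 (step 2): P = [4] / [7];  Q = [1] / [2]
  Insert 5 (step 3): P = [4, 5] / [7];  Q = [1, 3] / [2]
  Insert 6 (step 4): P = [4, 5, 6] / [7];  Q = [1, 3, 4] / [2]
  Insert 3 (step 5): P = [3, 5, 6] / [4] / [7];  Q = [1, 3, 4] / [2] / [5]
  Insert 2 (step 6): P = [2, 5, 6] / [3] / [4] / [7];  Q = [1, 3, 4] / [2] / [5] / [6]
  Insert 1 (step 7): P = [1, 5, 6] / [2] / [3] / [4] / [7];  Q = [1, 3, 4] / [2] / [5] / [6] / [7]
Final shape: (3, 1, 1, 1, 1).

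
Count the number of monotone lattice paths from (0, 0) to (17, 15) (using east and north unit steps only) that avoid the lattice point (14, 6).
Number of paths = 557195520

Total paths from (0, 0) to (17, 15): C(32, 17) = 565722720. Paths through (14, 6): (paths (0, 0) → (14, 6)) × (paths (14, 6) → (17, 15)) = C(20, 14) · C(12, 3) = 38760 · 220 = 8527200. Avoidance count = 565722720 − 8527200 = 557195520.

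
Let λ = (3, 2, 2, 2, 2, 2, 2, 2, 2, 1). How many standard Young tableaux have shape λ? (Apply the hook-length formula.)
# SYT of shape (3, 2, 2, 2, 2, 2, 2, 2, 2, 1) = 277134

Hook-length formula: f^λ = n! / Π hook(c), product over all cells c of the Young diagram. For λ = (3, 2, 2, 2, 2, 2, 2, 2, 2, 1), n = 20 boxes. Hook lengths by row (left-to-right, top-to-bottom): [12, 10, 1]; [10, 8]; [9, 7]; [8, 6]; [7, 5]; [6, 4]; [5, 3]; [4, 2]; [3, 1]; [1]. Product of hooks = 8778792960000. So f^λ = 20! / 8778792960000 = 2432902008176640000 / 8778792960000 = 277134.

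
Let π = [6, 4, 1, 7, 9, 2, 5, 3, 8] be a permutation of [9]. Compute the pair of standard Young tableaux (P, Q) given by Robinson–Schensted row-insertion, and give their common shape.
P = [1, 2, 3, 8] / [4, 5, 9] / [6, 7];  Q = [1, 4, 5, 9] / [2, 6, 7] / [3, 8];  common shape = (4, 3, 2)

Row-insert the values π_1, π_2, … into P one at a time, bumping the leftmost entry strictly greater than the inserted value down to the next row. The recording tableau Q records, in position (i, j), the step at which that cell was added to P.
  Insert 6 (step 1): P = [6];  Q = [1]
  Insert 4 (step 2): P = [4] / [6];  Q = [1] / [2]
  Insert 1 (step 3): P = [1] / [4] / [6];  Q = [1] / [2] / [3]
  Insert 7 (step 4): P = [1, 7] / [4] / [6];  Q = [1, 4] / [2] / [3]
  Insert 9 (step 5): P = [1, 7, 9] / [4] / [6];  Q = [1, 4, 5] / [2] / [3]
  Insert 2 (step 6): P = [1, 2, 9] / [4, 7] / [6];  Q = [1, 4, 5] / [2, 6] / [3]
  Insert 5 (step 7): P = [1, 2, 5] / [4, 7, 9] / [6];  Q = [1, 4, 5] / [2, 6, 7] / [3]
  Insert 3 (step 8): P = [1, 2, 3] / [4, 5, 9] / [6, 7];  Q = [1, 4, 5] / [2, 6, 7] / [3, 8]
  Insert 8 (step 9): P = [1, 2, 3, 8] / [4, 5, 9] / [6, 7];  Q = [1, 4, 5, 9] / [2, 6, 7] / [3, 8]
Final shape: (4, 3, 2).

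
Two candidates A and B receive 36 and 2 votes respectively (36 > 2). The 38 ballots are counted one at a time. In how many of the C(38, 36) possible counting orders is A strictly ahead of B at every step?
Strict-lead orderings = 629

Total orderings of the 38 votes with 36 for A: C(38, 36) = 703. By the Bertrand ballot formula (Cycle Lemma / reflection principle), the number of orderings in which A is strictly ahead of B throughout is (p − q)/(p + q) · C(p + q, p) = (36 − 2)/(36 + 2) · 703 = 629.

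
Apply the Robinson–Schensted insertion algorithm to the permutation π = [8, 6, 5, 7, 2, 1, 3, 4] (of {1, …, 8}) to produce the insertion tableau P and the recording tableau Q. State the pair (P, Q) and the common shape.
P = [1, 3, 4] / [2, 7] / [5] / [6] / [8];  Q = [1, 4, 8] / [2, 7] / [3] / [5] / [6];  common shape = (3, 2, 1, 1, 1)

Row-insert the values π_1, π_2, … into P one at a time, bumping the leftmost entry strictly greater than the inserted value down to the next row. The recording tableau Q records, in position (i, j), the step at which that cell was added to P.
  Insert 8 (step 1): P = [8];  Q = [1]
  Insert 6 (step 2): P = [6] / [8];  Q = [1] / [2]
  Insert 5 (step 3): P = [5] / [6] / [8];  Q = [1] / [2] / [3]
  Insert 7 (step 4): P = [5, 7] / [6] / [8];  Q = [1, 4] / [2] / [3]
  Insert 2 (step 5): P = [2, 7] / [5] / [6] / [8];  Q = [1, 4] / [2] / [3] / [5]
  Insert 1 (step 6): P = [1, 7] / [2] / [5] / [6] / [8];  Q = [1, 4] / [2] / [3] / [5] / [6]
  Insert 3 (step 7): P = [1, 3] / [2, 7] / [5] / [6] / [8];  Q = [1, 4] / [2, 7] / [3] / [5] / [6]
  Insert 4 (step 8): P = [1, 3, 4] / [2, 7] / [5] / [6] / [8];  Q = [1, 4, 8] / [2, 7] / [3] / [5] / [6]
Final shape: (3, 2, 1, 1, 1).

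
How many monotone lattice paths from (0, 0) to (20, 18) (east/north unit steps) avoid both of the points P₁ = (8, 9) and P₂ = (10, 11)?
Number of paths = 22409626822

Inclusion–exclusion. Total paths: C(38, 20) = 33578000610. Through P₁: C(17, 8)·C(21, 12) = 7145438300. Through P₂: C(21, 10)·C(17, 10) = 6859620768. Since P₁ is strictly southwest of P₂, a monotone path through both must visit P₁ then P₂; paths through both = C(17, 8)·C(4, 2)·C(17, 10) = 2836685280. Avoid both = 33578000610 − 7145438300 − 6859620768 + 2836685280 = 22409626822.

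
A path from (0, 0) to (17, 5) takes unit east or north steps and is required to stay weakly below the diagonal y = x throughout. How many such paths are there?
Number of paths = 19019

By the reflection principle (André's argument), the number of monotone paths to (17, 5) with n ≤ m that never go above y = x is C(22, 17) − C(22, 18) = 26334 − 7315 = 19019.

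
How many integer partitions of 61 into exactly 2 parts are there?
p(61, 2 parts) = 30

Partitions of n into exactly k parts are in bijection with partitions of n − k into at most k parts (subtract 1 from each part). So p(61, exactly 2) = p(59, parts ≤ 2). Computing via the recurrence p(m, j) = p(m, j−1) + p(m−j, j) gives 30.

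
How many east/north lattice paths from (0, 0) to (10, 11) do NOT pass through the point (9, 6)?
Number of paths = 322686

Total paths from (0, 0) to (10, 11): C(21, 10) = 352716. Paths through (9, 6): (paths (0, 0) → (9, 6)) × (paths (9, 6) → (10, 11)) = C(15, 9) · C(6, 1) = 5005 · 6 = 30030. Avoidance count = 352716 − 30030 = 322686.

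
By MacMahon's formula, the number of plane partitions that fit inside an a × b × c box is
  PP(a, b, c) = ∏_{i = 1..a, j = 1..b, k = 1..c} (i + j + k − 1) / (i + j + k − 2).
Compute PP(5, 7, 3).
PP(5, 7, 3) = 16195608

Evaluate the triple product over i = 1..5, j = 1..7, k = 1..3. The factors are (2/1) · (3/2) · (4/3) · (3/2) · (4/3) · (5/4) · (4/3) · (5/4) · … (105 factors total). The numerators and denominators telescope so the product is an integer; carrying out the multiplication exactly gives PP(5, 7, 3) = 16195608.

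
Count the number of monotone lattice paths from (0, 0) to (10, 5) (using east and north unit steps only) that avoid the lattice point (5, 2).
Number of paths = 1827

Total paths from (0, 0) to (10, 5): C(15, 10) = 3003. Paths through (5, 2): (paths (0, 0) → (5, 2)) × (paths (5, 2) → (10, 5)) = C(7, 5) · C(8, 5) = 21 · 56 = 1176. Avoidance count = 3003 − 1176 = 1827.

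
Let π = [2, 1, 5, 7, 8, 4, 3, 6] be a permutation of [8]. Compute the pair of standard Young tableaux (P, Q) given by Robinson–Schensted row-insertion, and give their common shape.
P = [1, 3, 6, 8] / [2, 4, 7] / [5];  Q = [1, 3, 4, 5] / [2, 6, 8] / [7];  common shape = (4, 3, 1)

Row-insert the values π_1, π_2, … into P one at a time, bumping the leftmost entry strictly greater than the inserted value down to the next row. The recording tableau Q records, in position (i, j), the step at which that cell was added to P.
  Insert 2 (step 1): P = [2];  Q = [1]
  Insert 1 (step 2): P = [1] / [2];  Q = [1] / [2]
  Insert 5 (step 3): P = [1, 5] / [2];  Q = [1, 3] / [2]
  Insert 7 (step 4): P = [1, 5, 7] / [2];  Q = [1, 3, 4] / [2]
  Insert 8 (step 5): P = [1, 5, 7, 8] / [2];  Q = [1, 3, 4, 5] / [2]
  Insert 4 (step 6): P = [1, 4, 7, 8] / [2, 5];  Q = [1, 3, 4, 5] / [2, 6]
  Insert 3 (step 7): P = [1, 3, 7, 8] / [2, 4] / [5];  Q = [1, 3, 4, 5] / [2, 6] / [7]
  Insert 6 (step 8): P = [1, 3, 6, 8] / [2, 4, 7] / [5];  Q = [1, 3, 4, 5] / [2, 6, 8] / [7]
Final shape: (4, 3, 1).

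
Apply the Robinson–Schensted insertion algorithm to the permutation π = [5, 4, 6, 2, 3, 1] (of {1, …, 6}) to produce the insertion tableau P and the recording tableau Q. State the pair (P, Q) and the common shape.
P = [1, 3] / [2, 6] / [4] / [5];  Q = [1, 3] / [2, 5] / [4] / [6];  common shape = (2, 2, 1, 1)

Row-insert the values π_1, π_2, … into P one at a time, bumping the leftmost entry strictly greater than the inserted value down to the next row. The recording tableau Q records, in position (i, j), the step at which that cell was added to P.
  Insert 5 (step 1): P = [5];  Q = [1]
  Insert 4 (step 2): P = [4] / [5];  Q = [1] / [2]
  Insert 6 (step 3): P = [4, 6] / [5];  Q = [1, 3] / [2]
  Insert 2 (step 4): P = [2, 6] / [4] / [5];  Q = [1, 3] / [2] / [4]
  Insert 3 (step 5): P = [2, 3] / [4, 6] / [5];  Q = [1, 3] / [2, 5] / [4]
  Insert 1 (step 6): P = [1, 3] / [2, 6] / [4] / [5];  Q = [1, 3] / [2, 5] / [4] / [6]
Final shape: (2, 2, 1, 1).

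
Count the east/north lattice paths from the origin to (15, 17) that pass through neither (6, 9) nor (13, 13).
Number of paths = 312816920

Inclusion–exclusion. Total paths: C(32, 15) = 565722720. Through P₁: C(15, 6)·C(17, 9) = 121671550. Through P₂: C(26, 13)·C(6, 2) = 156009000. Since P₁ is strictly southwest of P₂, a monotone path through both must visit P₁ then P₂; paths through both = C(15, 6)·C(11, 7)·C(6, 2) = 24774750. Avoid both = 565722720 − 121671550 − 156009000 + 24774750 = 312816920.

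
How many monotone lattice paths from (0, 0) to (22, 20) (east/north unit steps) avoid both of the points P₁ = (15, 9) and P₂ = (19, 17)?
Number of paths = 313175957724

Inclusion–exclusion. Total paths: C(42, 22) = 513791607420. Through P₁: C(24, 15)·C(18, 7) = 41610007296. Through P₂: C(36, 19)·C(6, 3) = 171949932000. Since P₁ is strictly southwest of P₂, a monotone path through both must visit P₁ then P₂; paths through both = C(24, 15)·C(12, 4)·C(6, 3) = 12944289600. Avoid both = 513791607420 − 41610007296 − 171949932000 + 12944289600 = 313175957724.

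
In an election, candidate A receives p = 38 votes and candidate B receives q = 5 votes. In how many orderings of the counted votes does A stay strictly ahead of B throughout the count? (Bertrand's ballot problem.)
Strict-lead orderings = 738738

Total orderings of the 43 votes with 38 for A: C(43, 38) = 962598. By the Bertrand ballot formula (Cycle Lemma / reflection principle), the number of orderings in which A is strictly ahead of B throughout is (p − q)/(p + q) · C(p + q, p) = (38 − 5)/(38 + 5) · 962598 = 738738.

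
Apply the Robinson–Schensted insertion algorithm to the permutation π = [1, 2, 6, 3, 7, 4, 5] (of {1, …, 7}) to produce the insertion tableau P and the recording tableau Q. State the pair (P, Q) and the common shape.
P = [1, 2, 3, 4, 5] / [6, 7];  Q = [1, 2, 3, 5, 7] / [4, 6];  common shape = (5, 2)

Row-insert the values π_1, π_2, … into P one at a time, bumping the leftmost entry strictly greater than the inserted value down to the next row. The recording tableau Q records, in position (i, j), the step at which that cell was added to P.
  Insert 1 (step 1): P = [1];  Q = [1]
  Insert 2 (step 2): P = [1, 2];  Q = [1, 2]
  Insert 6 (step 3): P = [1, 2, 6];  Q = [1, 2, 3]
  Insert 3 (step 4): P = [1, 2, 3] / [6];  Q = [1, 2, 3] / [4]
  Insert 7 (step 5): P = [1, 2, 3, 7] / [6];  Q = [1, 2, 3, 5] / [4]
  Insert 4 (step 6): P = [1, 2, 3, 4] / [6, 7];  Q = [1, 2, 3, 5] / [4, 6]
  Insert 5 (step 7): P = [1, 2, 3, 4, 5] / [6, 7];  Q = [1, 2, 3, 5, 7] / [4, 6]
Final shape: (5, 2).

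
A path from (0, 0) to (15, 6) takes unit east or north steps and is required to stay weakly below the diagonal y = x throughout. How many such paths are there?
Number of paths = 33915

By the reflection principle (André's argument), the number of monotone paths to (15, 6) with n ≤ m that never go above y = x is C(21, 15) − C(21, 16) = 54264 − 20349 = 33915.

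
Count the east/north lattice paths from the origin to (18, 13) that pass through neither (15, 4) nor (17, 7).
Number of paths = 203248947

Inclusion–exclusion. Total paths: C(31, 18) = 206253075. Through P₁: C(19, 15)·C(12, 3) = 852720. Through P₂: C(24, 17)·C(7, 1) = 2422728. Since P₁ is strictly southwest of P₂, a monotone path through both must visit P₁ then P₂; paths through both = C(19, 15)·C(5, 2)·C(7, 1) = 271320. Avoid both = 206253075 − 852720 − 2422728 + 271320 = 203248947.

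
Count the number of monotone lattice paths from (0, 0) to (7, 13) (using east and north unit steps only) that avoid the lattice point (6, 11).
Number of paths = 40392

Total paths from (0, 0) to (7, 13): C(20, 7) = 77520. Paths through (6, 11): (paths (0, 0) → (6, 11)) × (paths (6, 11) → (7, 13)) = C(17, 6) · C(3, 1) = 12376 · 3 = 37128. Avoidance count = 77520 − 37128 = 40392.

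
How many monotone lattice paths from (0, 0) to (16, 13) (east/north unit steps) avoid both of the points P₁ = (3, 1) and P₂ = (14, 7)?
Number of paths = 45192987

Inclusion–exclusion. Total paths: C(29, 16) = 67863915. Through P₁: C(4, 3)·C(25, 13) = 20801200. Through P₂: C(21, 14)·C(8, 2) = 3255840. Since P₁ is strictly southwest of P₂, a monotone path through both must visit P₁ then P₂; paths through both = C(4, 3)·C(17, 11)·C(8, 2) = 1386112. Avoid both = 67863915 − 20801200 − 3255840 + 1386112 = 45192987.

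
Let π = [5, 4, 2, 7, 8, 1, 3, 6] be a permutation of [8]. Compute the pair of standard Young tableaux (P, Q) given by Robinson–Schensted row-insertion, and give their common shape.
P = [1, 3, 6] / [2, 7, 8] / [4] / [5];  Q = [1, 4, 5] / [2, 7, 8] / [3] / [6];  common shape = (3, 3, 1, 1)

Row-insert the values π_1, π_2, … into P one at a time, bumping the leftmost entry strictly greater than the inserted value down to the next row. The recording tableau Q records, in position (i, j), the step at which that cell was added to P.
  Insert 5 (step 1): P = [5];  Q = [1]
  Insert 4 (step 2): P = [4] / [5];  Q = [1] / [2]
  Insert 2 (step 3): P = [2] / [4] / [5];  Q = [1] / [2] / [3]
  Insert 7 (step 4): P = [2, 7] / [4] / [5];  Q = [1, 4] / [2] / [3]
  Insert 8 (step 5): P = [2, 7, 8] / [4] / [5];  Q = [1, 4, 5] / [2] / [3]
  Insert 1 (step 6): P = [1, 7, 8] / [2] / [4] / [5];  Q = [1, 4, 5] / [2] / [3] / [6]
  Insert 3 (step 7): P = [1, 3, 8] / [2, 7] / [4] / [5];  Q = [1, 4, 5] / [2, 7] / [3] / [6]
  Insert 6 (step 8): P = [1, 3, 6] / [2, 7, 8] / [4] / [5];  Q = [1, 4, 5] / [2, 7, 8] / [3] / [6]
Final shape: (3, 3, 1, 1).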